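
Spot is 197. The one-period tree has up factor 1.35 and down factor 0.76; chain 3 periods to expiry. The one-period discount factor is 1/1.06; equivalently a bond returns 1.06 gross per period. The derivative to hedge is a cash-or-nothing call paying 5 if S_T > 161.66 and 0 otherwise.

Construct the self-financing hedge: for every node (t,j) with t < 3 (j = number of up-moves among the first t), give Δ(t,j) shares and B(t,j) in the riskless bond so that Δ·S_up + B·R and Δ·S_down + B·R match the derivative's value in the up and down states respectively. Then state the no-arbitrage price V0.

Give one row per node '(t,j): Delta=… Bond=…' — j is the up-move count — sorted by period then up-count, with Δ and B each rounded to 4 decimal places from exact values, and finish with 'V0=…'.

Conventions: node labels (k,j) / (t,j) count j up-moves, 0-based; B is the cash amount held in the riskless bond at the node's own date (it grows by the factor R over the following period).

(0,0): Delta=0.0191 Bond=-1.6177
(1,0): Delta=0.0272 Bond=-2.9147
(1,1): Delta=0.0148 Bond=-0.5548
(2,0): Delta=0.0000 Bond=0.0000
(2,1): Delta=0.0419 Bond=-6.0761
(2,2): Delta=0.0000 Bond=4.7170
V0=2.1524

Under the risk-neutral measure, an up-move has probability p* = (R−d)/(u−d) = 0.5085 and values discount at R = 1.06.
At maturity the claim pays: V(3,0)=0.0000, V(3,1)=0.0000, V(3,2)=5.0000, V(3,3)=5.0000
Node (2,0) S=113.7872: V=(p*·0.0000+(1−p*)·0.0000)/1.06=0.0000; Δ=(0.0000−0.0000)/(153.6127−86.4783)=0.0000; B=V−Δ·S=0.0000
Node (2,1) S=202.1220: V=(p*·5.0000+(1−p*)·0.0000)/1.06=2.3985; Δ=(5.0000−0.0000)/(272.8647−153.6127)=0.0419; B=V−Δ·S=-6.0761
Node (2,2) S=359.0325: V=(p*·5.0000+(1−p*)·5.0000)/1.06=4.7170; Δ=(5.0000−5.0000)/(484.6939−272.8647)=0.0000; B=V−Δ·S=4.7170
Node (1,0) S=149.7200: V=(p*·2.3985+(1−p*)·0.0000)/1.06=1.1505; Δ=(2.3985−0.0000)/(202.1220−113.7872)=0.0272; B=V−Δ·S=-2.9147
Node (1,1) S=265.9500: V=(p*·4.7170+(1−p*)·2.3985)/1.06=3.3749; Δ=(4.7170−2.3985)/(359.0325−202.1220)=0.0148; B=V−Δ·S=-0.5548
Node (0,0) S=197.0000: V=(p*·3.3749+(1−p*)·1.1505)/1.06=2.1524; Δ=(3.3749−1.1505)/(265.9500−149.7200)=0.0191; B=V−Δ·S=-1.6177
Verification: the root portfolio costs Δ(0,0)·S0 + B(0,0) = 2.1524, matching V0.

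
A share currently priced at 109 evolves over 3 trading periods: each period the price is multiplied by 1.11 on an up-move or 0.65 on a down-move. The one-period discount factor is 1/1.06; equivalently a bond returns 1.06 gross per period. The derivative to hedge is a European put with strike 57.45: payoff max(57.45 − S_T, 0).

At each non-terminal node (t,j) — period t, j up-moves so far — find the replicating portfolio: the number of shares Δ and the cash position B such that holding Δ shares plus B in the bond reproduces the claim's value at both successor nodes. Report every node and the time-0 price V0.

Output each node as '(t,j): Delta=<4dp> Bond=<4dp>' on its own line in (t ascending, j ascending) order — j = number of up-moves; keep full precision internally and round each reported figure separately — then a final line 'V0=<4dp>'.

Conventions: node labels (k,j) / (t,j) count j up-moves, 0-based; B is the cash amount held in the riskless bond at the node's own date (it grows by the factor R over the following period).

(0,0): Delta=-0.0262 Bond=3.0555
(1,0): Delta=-0.2300 Bond=17.6776
(1,1): Delta=-0.0117 Bond=1.4780
(2,0): Delta=-1.0000 Bond=54.1981
(2,1): Delta=-0.1750 Bond=14.4139
(2,2): Delta=0.0000 Bond=0.0000
V0=0.1976

Under the risk-neutral measure, an up-move has probability p* = (R−d)/(u−d) = 0.8913 and values discount at R = 1.06.
At maturity the claim pays: V(3,0)=27.5159, V(3,1)=6.3317, V(3,2)=0.0000, V(3,3)=0.0000
(2,0): S=46.0525. Δ = (V_up−V_dn)/(S_up−S_dn) = (6.3317−27.5159)/(51.1183−29.9341) = -1.0000. V = [p*·6.3317 + (1−p*)·27.5159]/1.06 = 8.1456. B = V − Δ·S = 54.1981.
(2,1): S=78.6435. Δ = (V_up−V_dn)/(S_up−S_dn) = (0.0000−6.3317)/(87.2943−51.1183) = -0.1750. V = [p*·0.0000 + (1−p*)·6.3317]/1.06 = 0.6493. B = V − Δ·S = 14.4139.
(2,2): S=134.2989. Δ = (V_up−V_dn)/(S_up−S_dn) = (0.0000−0.0000)/(149.0718−87.2943) = 0.0000. V = [p*·0.0000 + (1−p*)·0.0000]/1.06 = 0.0000. B = V − Δ·S = 0.0000.
(1,0): S=70.8500. Δ = (V_up−V_dn)/(S_up−S_dn) = (0.6493−8.1456)/(78.6435−46.0525) = -0.2300. V = [p*·0.6493 + (1−p*)·8.1456]/1.06 = 1.3812. B = V − Δ·S = 17.6776.
(1,1): S=120.9900. Δ = (V_up−V_dn)/(S_up−S_dn) = (0.0000−0.6493)/(134.2989−78.6435) = -0.0117. V = [p*·0.0000 + (1−p*)·0.6493]/1.06 = 0.0666. B = V − Δ·S = 1.4780.
(0,0): S=109.0000. Δ = (V_up−V_dn)/(S_up−S_dn) = (0.0666−1.3812)/(120.9900−70.8500) = -0.0262. V = [p*·0.0666 + (1−p*)·1.3812]/1.06 = 0.1976. B = V − Δ·S = 3.0555.
Sanity check at the root: Δ(0,0)·S0 + B(0,0) reproduces V0 = 0.1976.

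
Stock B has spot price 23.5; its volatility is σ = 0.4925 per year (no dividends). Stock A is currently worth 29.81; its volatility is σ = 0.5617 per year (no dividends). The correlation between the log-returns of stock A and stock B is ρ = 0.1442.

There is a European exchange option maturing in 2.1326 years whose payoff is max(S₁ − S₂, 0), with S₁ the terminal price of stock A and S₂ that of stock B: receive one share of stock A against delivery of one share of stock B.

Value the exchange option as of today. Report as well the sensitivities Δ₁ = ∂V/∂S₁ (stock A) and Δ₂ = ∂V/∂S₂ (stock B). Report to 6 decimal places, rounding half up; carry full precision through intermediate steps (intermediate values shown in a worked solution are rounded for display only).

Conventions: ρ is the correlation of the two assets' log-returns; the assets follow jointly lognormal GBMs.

σ_eff = √(σ₁² + σ₂² − 2ρσ₁σ₂) = √(0.5617² + 0.4925² − 2·0.1442·0.5617·0.4925) = 0.691579
d₁ = (ln(S₁/S₂) + (q₂ − q₁ + σ_eff²/2)T) / (σ_eff√T) = (ln(29.81/23.5) + (0.0 − 0.0 + 0.239140)·2.1326) / 1.009942 = 0.740473
d₂ = d₁ − σ_eff√T = 0.740473 − 1.009942 = -0.269469
N(d₁) = 0.770493,  N(d₂) = 0.393785
V = S₁·e^{−q₁T}·N(d₁) − S₂·e^{−q₂T}·N(d₂) = 22.968411 − 9.253937 = 13.714473
Key observation: pricing in stock B-units makes this a unit-strike call on the ratio S₁/S₂ — the risk-free rate cancels and cannot affect the value.
Δ₁ = e^{−q₁T}·N(d₁) = 0.770493;  Δ₂ = −e^{−q₂T}·N(d₂) = -0.393785

exchange price = 13.714473
Δ1 = 0.770493
Δ2 = -0.393785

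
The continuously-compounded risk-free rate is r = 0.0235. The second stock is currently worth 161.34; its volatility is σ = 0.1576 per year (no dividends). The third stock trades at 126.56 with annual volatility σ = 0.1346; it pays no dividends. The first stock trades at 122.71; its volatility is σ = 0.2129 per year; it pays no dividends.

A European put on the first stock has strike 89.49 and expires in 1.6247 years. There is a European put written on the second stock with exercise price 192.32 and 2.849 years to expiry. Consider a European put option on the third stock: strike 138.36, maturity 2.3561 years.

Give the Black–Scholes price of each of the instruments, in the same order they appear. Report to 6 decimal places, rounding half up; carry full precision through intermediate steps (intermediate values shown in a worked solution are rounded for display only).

[the first stock put K=89.49]
σ√T = 0.2129·√1.6247 = 0.271370
d₁ = (ln(S/K) + (r+σ²/2)T) / (σ√T) = (ln(122.71/89.49) + (0.0235+0.2129²/2)·1.6247) / 0.271370 = (0.315697 + 0.075001) / 0.271370 = 1.439724
d₂ = d₁ − σ√T = 1.439724 − 0.271370 = 1.168354
e^{−rT} = 0.962539
N(−d₁) = 0.074973,  N(−d₂) = 0.121332
price = K·e^{−rT}·N(−d₂) − S·N(−d₁) = 10.451254 − 9.199903 = 1.251350
[the second stock put K=192.32]
σ√T = 0.1576·√2.849 = 0.266013
d₁ = (ln(S/K) + (r+σ²/2)T) / (σ√T) = (ln(161.34/192.32) + (0.0235+0.1576²/2)·2.849) / 0.266013 = (-0.175647 + 0.102333) / 0.266013 = -0.275603
d₂ = d₁ − σ√T = -0.275603 − 0.266013 = -0.541615
e^{−rT} = 0.935241
N(−d₁) = 0.608573,  N(−d₂) = 0.705958
price = K·e^{−rT}·N(−d₂) − S·N(−d₁) = 126.977511 − 98.187228 = 28.790283
[the third stock put K=138.36]
σ√T = 0.1346·√2.3561 = 0.206606
d₁ = (ln(S/K) + (r+σ²/2)T) / (σ√T) = (ln(126.56/138.36) + (0.0235+0.1346²/2)·2.3561) / 0.206606 = (-0.089142 + 0.076711) / 0.206606 = -0.060169
d₂ = d₁ − σ√T = -0.060169 − 0.206606 = -0.266774
e^{−rT} = 0.946137
N(−d₁) = 0.523989,  N(−d₂) = 0.605179
price = K·e^{−rT}·N(−d₂) − S·N(−d₁) = 79.222384 − 66.316100 = 12.906284

price(the first stock put K=89.49) = 1.251350
price(the second stock put K=192.32) = 28.790283
price(the third stock put K=138.36) = 12.906284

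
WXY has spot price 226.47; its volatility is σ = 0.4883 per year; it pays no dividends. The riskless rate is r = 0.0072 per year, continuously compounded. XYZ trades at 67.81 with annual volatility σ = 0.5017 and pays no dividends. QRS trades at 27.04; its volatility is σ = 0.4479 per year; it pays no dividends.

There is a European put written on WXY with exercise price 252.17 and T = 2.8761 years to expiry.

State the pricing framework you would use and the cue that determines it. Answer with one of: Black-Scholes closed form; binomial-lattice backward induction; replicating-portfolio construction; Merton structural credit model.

framework: Black-Scholes closed form

Key observation: the strike-252.17 put on WXY is European-exercise on a continuously-modelled lognormal underlying, so its value is a single closed-form evaluation.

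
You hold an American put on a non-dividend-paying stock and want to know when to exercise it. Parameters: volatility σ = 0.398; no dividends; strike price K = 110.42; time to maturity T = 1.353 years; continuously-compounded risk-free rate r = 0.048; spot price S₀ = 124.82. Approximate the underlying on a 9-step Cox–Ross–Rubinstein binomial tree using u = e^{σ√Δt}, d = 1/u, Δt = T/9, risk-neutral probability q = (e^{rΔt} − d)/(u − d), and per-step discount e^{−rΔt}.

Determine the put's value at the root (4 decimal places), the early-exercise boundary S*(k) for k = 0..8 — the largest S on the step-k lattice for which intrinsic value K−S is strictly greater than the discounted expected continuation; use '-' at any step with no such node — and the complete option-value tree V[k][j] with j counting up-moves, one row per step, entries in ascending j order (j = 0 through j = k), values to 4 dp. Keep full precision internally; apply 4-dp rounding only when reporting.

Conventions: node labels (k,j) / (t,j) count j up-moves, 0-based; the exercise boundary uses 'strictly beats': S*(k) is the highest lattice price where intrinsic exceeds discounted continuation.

price = 12.4013
boundary = - - - - 67.3302 57.7021 67.3302 78.5649 91.6742
tree:
12.4013
17.7151 6.9412
24.6214 10.6424 3.1126
33.1588 15.9189 5.1954 0.9463
43.0898 23.1033 8.5240 1.7368 0.1207
52.7179 32.2981 13.6796 3.1739 0.2360 0.0000
60.9693 43.0898 21.3154 5.7716 0.4614 0.0000 0.0000
68.0406 52.7179 31.8551 10.4362 0.9021 0.0000 0.0000 0.0000
74.1008 60.9693 43.0898 18.7458 1.7640 0.0000 0.0000 0.0000 0.0000
79.2944 68.0406 52.7179 31.8551 3.4491 0.0000 0.0000 0.0000 0.0000 0.0000

Δt=0.15033  u=1.16686  d=0.85700  q=0.48487  discount=0.99281
step 9 (expiry): payoffs max(K−S,0) = 79.2944 68.0406 52.7179 31.8551 3.4491 0.0000 0.0000 0.0000 0.0000 0.0000
step 8: (k=8,j=0): S=36.3192, K−S=74.1008, hold=73.3069 ⇒ V=74.1008 exercise | (k=8,j=1): S=49.4507, K−S=60.9693, hold=60.1753 ⇒ V=60.9693 exercise | (k=8,j=2): S=67.3302, K−S=43.0898, hold=42.2959 ⇒ V=43.0898 exercise | (k=8,j=3): S=91.6742, K−S=18.7458, hold=17.9519 ⇒ V=18.7458 exercise | (k=8,j=4): S=124.8200, K−S=0.0000, hold=1.7640 ⇒ V=1.7640 continue | (k=8,j=5): S=169.9500, K−S=0.0000, hold=0.0000 ⇒ V=0.0000 continue | (k=8,j=6): S=231.3973, K−S=0.0000, hold=0.0000 ⇒ V=0.0000 continue | (k=8,j=7): S=315.0616, K−S=0.0000, hold=0.0000 ⇒ V=0.0000 continue | (k=8,j=8): S=428.9756, K−S=0.0000, hold=0.0000 ⇒ V=0.0000 continue  boundary S*=91.6742
step 7: (k=7,j=0): S=42.3794, K−S=68.0406, hold=67.2467 ⇒ V=68.0406 exercise | (k=7,j=1): S=57.7021, K−S=52.7179, hold=51.9240 ⇒ V=52.7179 exercise | (k=7,j=2): S=78.5649, K−S=31.8551, hold=31.0612 ⇒ V=31.8551 exercise | (k=7,j=3): S=106.9709, K−S=3.4491, hold=10.4362 ⇒ V=10.4362 continue | (k=7,j=4): S=145.6474, K−S=0.0000, hold=0.9021 ⇒ V=0.9021 continue | (k=7,j=5): S=198.3078, K−S=0.0000, hold=0.0000 ⇒ V=0.0000 continue | (k=7,j=6): S=270.0082, K−S=0.0000, hold=0.0000 ⇒ V=0.0000 continue | (k=7,j=7): S=367.6326, K−S=0.0000, hold=0.0000 ⇒ V=0.0000 continue  boundary S*=78.5649
step 6: (k=6,j=0): S=49.4507, K−S=60.9693, hold=60.1753 ⇒ V=60.9693 exercise | (k=6,j=1): S=67.3302, K−S=43.0898, hold=42.2959 ⇒ V=43.0898 exercise | (k=6,j=2): S=91.6742, K−S=18.7458, hold=21.3154 ⇒ V=21.3154 continue | (k=6,j=3): S=124.8200, K−S=0.0000, hold=5.7716 ⇒ V=5.7716 continue | (k=6,j=4): S=169.9500, K−S=0.0000, hold=0.4614 ⇒ V=0.4614 continue | (k=6,j=5): S=231.3973, K−S=0.0000, hold=0.0000 ⇒ V=0.0000 continue | (k=6,j=6): S=315.0616, K−S=0.0000, hold=0.0000 ⇒ V=0.0000 continue  boundary S*=67.3302
step 5: (k=5,j=0): S=57.7021, K−S=52.7179, hold=51.9240 ⇒ V=52.7179 exercise | (k=5,j=1): S=78.5649, K−S=31.8551, hold=32.2981 ⇒ V=32.2981 continue | (k=5,j=2): S=106.9709, K−S=3.4491, hold=13.6796 ⇒ V=13.6796 continue | (k=5,j=3): S=145.6474, K−S=0.0000, hold=3.1739 ⇒ V=3.1739 continue | (k=5,j=4): S=198.3078, K−S=0.0000, hold=0.2360 ⇒ V=0.2360 continue | (k=5,j=5): S=270.0082, K−S=0.0000, hold=0.0000 ⇒ V=0.0000 continue  boundary S*=57.7021
step 4: (k=4,j=0): S=67.3302, K−S=43.0898, hold=42.5091 ⇒ V=43.0898 exercise | (k=4,j=1): S=91.6742, K−S=18.7458, hold=23.1033 ⇒ V=23.1033 continue | (k=4,j=2): S=124.8200, K−S=0.0000, hold=8.5240 ⇒ V=8.5240 continue | (k=4,j=3): S=169.9500, K−S=0.0000, hold=1.7368 ⇒ V=1.7368 continue | (k=4,j=4): S=231.3973, K−S=0.0000, hold=0.1207 ⇒ V=0.1207 continue  boundary S*=67.3302
step 3: (k=3,j=0): S=78.5649, K−S=31.8551, hold=33.1588 ⇒ V=33.1588 continue | (k=3,j=1): S=106.9709, K−S=3.4491, hold=15.9189 ⇒ V=15.9189 continue | (k=3,j=2): S=145.6474, K−S=0.0000, hold=5.1954 ⇒ V=5.1954 continue | (k=3,j=3): S=198.3078, K−S=0.0000, hold=0.9463 ⇒ V=0.9463 continue  boundary S*=-
step 2: (k=2,j=0): S=91.6742, K−S=18.7458, hold=24.6214 ⇒ V=24.6214 continue | (k=2,j=1): S=124.8200, K−S=0.0000, hold=10.6424 ⇒ V=10.6424 continue | (k=2,j=2): S=169.9500, K−S=0.0000, hold=3.1126 ⇒ V=3.1126 continue  boundary S*=-
step 1: (k=1,j=0): S=106.9709, K−S=3.4491, hold=17.7151 ⇒ V=17.7151 continue | (k=1,j=1): S=145.6474, K−S=0.0000, hold=6.9412 ⇒ V=6.9412 continue  boundary S*=-
step 0: (k=0,j=0): S=124.8200, K−S=0.0000, hold=12.4013 ⇒ V=12.4013 continue  boundary S*=-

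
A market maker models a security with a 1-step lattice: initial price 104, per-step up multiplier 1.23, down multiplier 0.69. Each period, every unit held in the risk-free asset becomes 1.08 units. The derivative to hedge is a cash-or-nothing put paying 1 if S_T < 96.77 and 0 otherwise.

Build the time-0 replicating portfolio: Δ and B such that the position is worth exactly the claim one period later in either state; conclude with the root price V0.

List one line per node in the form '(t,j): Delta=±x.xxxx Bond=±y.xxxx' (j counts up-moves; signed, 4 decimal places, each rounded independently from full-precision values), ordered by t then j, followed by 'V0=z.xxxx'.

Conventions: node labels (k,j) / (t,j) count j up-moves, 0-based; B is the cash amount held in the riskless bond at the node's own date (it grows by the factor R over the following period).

(0,0): Delta=-0.0178 Bond=2.1091
V0=0.2572

Since d<R<u, set p* = (R−d)/(u−d) = 0.7222; price each node as the discounted p*-expectation of its children.
At maturity the claim pays: V(1,0)=1.0000, V(1,1)=0.0000
Node (0,0) S=104.0000: V=(p*·0.0000+(1−p*)·1.0000)/1.08=0.2572; Δ=(0.0000−1.0000)/(127.9200−71.7600)=-0.0178; B=V−Δ·S=2.1091
As a check, the time-0 holding Δ(0,0)·S0 + B(0,0) comes to 0.2572 — exactly V0.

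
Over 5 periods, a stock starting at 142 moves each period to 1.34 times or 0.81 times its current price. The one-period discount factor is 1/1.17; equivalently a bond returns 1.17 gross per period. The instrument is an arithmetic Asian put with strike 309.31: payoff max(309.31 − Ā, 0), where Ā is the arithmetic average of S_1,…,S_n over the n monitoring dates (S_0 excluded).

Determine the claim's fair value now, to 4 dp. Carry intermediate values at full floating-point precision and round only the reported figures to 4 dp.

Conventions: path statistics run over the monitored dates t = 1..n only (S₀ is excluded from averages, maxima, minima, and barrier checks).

With p* = (R−d)/(u−d) = 0.6792, sum probability × payoff across the paths and divide by R^5.
Enumerate all 2^5 = 32 price paths (U = up ×1.34, D = down ×0.81); each path with k up-moves has probability p*^k·(1−p*)^(5−k).
DDDDD: Ā=78.8579, payoff=230.4521, prob=0.003395
UDDDD: Ā=130.4563, payoff=178.8537, prob=0.007190
DUDDD: Ā=115.4043, payoff=193.9057, prob=0.007190
UUDDD: Ā=190.9157, payoff=118.3943, prob=0.015226
DDUDD: Ā=103.2122, payoff=206.0978, prob=0.007190
UDUDD: Ā=170.7460, payoff=138.5640, prob=0.015226
DUUDD: Ā=155.6940, payoff=153.6160, prob=0.015226
UUUDD: Ā=257.5679, payoff=51.7421, prob=0.032242
DDDUD: Ā=93.3365, payoff=215.9735, prob=0.007190
UDDUD: Ā=154.4086, payoff=154.9014, prob=0.015226
DUDUD: Ā=139.3566, payoff=169.9534, prob=0.015226
UUDUD: Ā=230.5406, payoff=78.7694, prob=0.032242
DDUUD: Ā=127.1645, payoff=182.1455, prob=0.015226
UDUUD: Ā=210.3709, payoff=98.9391, prob=0.032242
DUUUD: Ā=195.3189, payoff=113.9911, prob=0.032242
UUUUD: Ā=323.1201, payoff=0.0000, prob=0.068278
DDDDU: Ā=85.3373, payoff=223.9727, prob=0.007190
UDDDU: Ā=141.1753, payoff=168.1347, prob=0.015226
DUDDU: Ā=126.1233, payoff=183.1867, prob=0.015226
UUDDU: Ā=208.6484, payoff=100.6616, prob=0.032242
DDUDU: Ā=113.9312, payoff=195.3788, prob=0.015226
UDUDU: Ā=188.4787, payoff=120.8313, prob=0.032242
DUUDU: Ā=173.4267, payoff=135.8833, prob=0.032242
UUUDU: Ā=286.9034, payoff=22.4066, prob=0.068278
DDDUU: Ā=104.0555, payoff=205.2545, prob=0.015226
UDDUU: Ā=172.1413, payoff=137.1687, prob=0.032242
DUDUU: Ā=157.0893, payoff=152.2207, prob=0.032242
UUDUU: Ā=259.8761, payoff=49.4339, prob=0.068278
DDUUU: Ā=144.8971, payoff=164.4129, prob=0.032242
UDUUU: Ā=239.7064, payoff=69.6036, prob=0.068278
DUUUU: Ā=224.6544, payoff=84.6556, prob=0.068278
UUUUU: Ā=371.6505, payoff=0.0000, prob=0.144588
Price = Σ prob·payoff / R^5 = 86.192135 / 2.192448 = 39.3132

price = 39.3132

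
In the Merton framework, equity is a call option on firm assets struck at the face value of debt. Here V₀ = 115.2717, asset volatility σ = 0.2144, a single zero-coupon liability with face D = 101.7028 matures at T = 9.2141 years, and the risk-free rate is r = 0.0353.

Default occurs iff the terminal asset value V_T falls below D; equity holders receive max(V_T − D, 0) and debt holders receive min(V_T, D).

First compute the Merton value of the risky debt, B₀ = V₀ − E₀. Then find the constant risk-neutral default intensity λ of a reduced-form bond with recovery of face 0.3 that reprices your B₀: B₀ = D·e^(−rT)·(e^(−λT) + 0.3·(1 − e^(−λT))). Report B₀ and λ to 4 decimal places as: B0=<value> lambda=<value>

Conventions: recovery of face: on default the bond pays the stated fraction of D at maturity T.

With assets at 115.2717 and a single debt payment of 101.7028 at 9.2141 years:
d₁ = [ln(V₀/D) + (r + σ²/2)T] / (σ√T)
   = [ln(115.2717/101.7028) + (0.0353 + 0.5·0.2144²)·9.2141] / (0.2144·√9.2141)
   = [0.125237 + 0.537032] / 0.650806 = 1.017614
d₂ = d₁ − σ√T = 1.017614 − 0.650806 = 0.366808
N(d₁) = 0.845569,  N(d₂) = 0.643119,  e^(−rT) = 0.722341
E₀ = V₀·N(d₁) − D·e^(−rT)·N(d₂)
   = 115.2717·0.845569 − 101.7028·0.722341·0.643119 = 50.224035
B₀ = V₀ − E₀ = 115.2717 − 50.224035 = 65.047665
e^(−λT) = (B₀·e^(rT)/D − 0.3)/(1 − 0.3) = (65.0477·1.384387/101.7028 − 0.3)/0.7 = 0.83633568
λ = −ln(0.83633568)/9.2141 = 0.019397

B0=65.0477 lambda=0.0194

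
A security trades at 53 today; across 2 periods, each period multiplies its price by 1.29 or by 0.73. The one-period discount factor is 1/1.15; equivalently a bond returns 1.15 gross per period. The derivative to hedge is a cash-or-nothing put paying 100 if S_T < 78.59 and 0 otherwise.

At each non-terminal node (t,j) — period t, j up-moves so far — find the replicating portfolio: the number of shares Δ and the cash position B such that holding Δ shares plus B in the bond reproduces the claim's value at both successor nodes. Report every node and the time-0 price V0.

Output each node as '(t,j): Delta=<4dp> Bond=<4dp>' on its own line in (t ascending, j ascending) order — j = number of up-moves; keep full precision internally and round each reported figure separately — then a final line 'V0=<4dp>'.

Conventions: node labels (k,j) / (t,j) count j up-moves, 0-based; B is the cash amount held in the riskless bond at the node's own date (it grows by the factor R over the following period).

Under the risk-neutral measure, an up-move has probability p* = (R−d)/(u−d) = 0.7500 and values discount at R = 1.15.
Terminal payoffs: V(2,0)=100.0000, V(2,1)=100.0000, V(2,2)=0.0000
  t=1,j=0: stock 38.6900 → up 49.9101 (V=100.0000), down 28.2437 (V=100.0000). Price 86.9565; hedge Δ=0.0000, bond B=86.9565.
  t=1,j=1: stock 68.3700 → up 88.1973 (V=0.0000), down 49.9101 (V=100.0000). Price 21.7391; hedge Δ=-2.6118, bond B=200.3106.
  t=0,j=0: stock 53.0000 → up 68.3700 (V=21.7391), down 38.6900 (V=86.9565). Price 33.0813; hedge Δ=-2.1974, bond B=149.5409.
Check: Δ(0,0)·S0 + B(0,0) = 33.0813 = V0.

(0,0): Delta=-2.1974 Bond=149.5409
(1,0): Delta=0.0000 Bond=86.9565
(1,1): Delta=-2.6118 Bond=200.3106
V0=33.0813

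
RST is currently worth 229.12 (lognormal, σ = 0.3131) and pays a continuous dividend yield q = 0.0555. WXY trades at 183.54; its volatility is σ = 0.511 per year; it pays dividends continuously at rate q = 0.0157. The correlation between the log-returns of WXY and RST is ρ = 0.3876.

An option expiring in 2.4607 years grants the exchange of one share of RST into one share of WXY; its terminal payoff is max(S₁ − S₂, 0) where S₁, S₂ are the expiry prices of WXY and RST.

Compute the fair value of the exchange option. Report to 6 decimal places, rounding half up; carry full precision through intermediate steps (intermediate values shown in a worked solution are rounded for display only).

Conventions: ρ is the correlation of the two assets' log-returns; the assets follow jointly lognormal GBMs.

exchange price = 44.828742

σ_eff = √(σ₁² + σ₂² − 2ρσ₁σ₂) = √(0.511² + 0.3131² − 2·0.3876·0.511·0.3131) = 0.484897
d₁ = (ln(S₁/S₂) + (q₂ − q₁ + σ_eff²/2)T) / (σ_eff√T) = (ln(183.54/229.12) + (0.0555 − 0.0157 + 0.117563)·2.4607) / 0.760640 = 0.217460
d₂ = d₁ − σ_eff√T = 0.217460 − 0.760640 = -0.543179
N(d₁) = 0.586075,  N(d₂) = 0.293503
V = S₁·e^{−q₁T}·N(d₁) − S₂·e^{−q₂T}·N(d₂) = 103.491802 − 58.663060 = 44.828742
Key observation: no risk-free rate is needed — with the second asset as numeraire the exchange option is a call on the ratio S₁/S₂, and r cancels out of the value.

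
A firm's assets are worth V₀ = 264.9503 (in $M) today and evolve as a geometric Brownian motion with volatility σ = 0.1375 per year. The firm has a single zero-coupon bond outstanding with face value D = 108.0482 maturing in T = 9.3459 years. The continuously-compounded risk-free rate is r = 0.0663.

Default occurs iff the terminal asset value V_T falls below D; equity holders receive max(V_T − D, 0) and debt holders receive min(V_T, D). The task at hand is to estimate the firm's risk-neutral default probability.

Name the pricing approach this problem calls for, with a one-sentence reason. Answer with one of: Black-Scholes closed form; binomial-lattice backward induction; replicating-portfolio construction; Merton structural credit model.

framework: Merton structural credit model

Key observation: assets follow a GBM and default happens iff V_T < 108.0482; valuing claims on that split (equity as a call, risky debt as the residual) is the structural model's definition.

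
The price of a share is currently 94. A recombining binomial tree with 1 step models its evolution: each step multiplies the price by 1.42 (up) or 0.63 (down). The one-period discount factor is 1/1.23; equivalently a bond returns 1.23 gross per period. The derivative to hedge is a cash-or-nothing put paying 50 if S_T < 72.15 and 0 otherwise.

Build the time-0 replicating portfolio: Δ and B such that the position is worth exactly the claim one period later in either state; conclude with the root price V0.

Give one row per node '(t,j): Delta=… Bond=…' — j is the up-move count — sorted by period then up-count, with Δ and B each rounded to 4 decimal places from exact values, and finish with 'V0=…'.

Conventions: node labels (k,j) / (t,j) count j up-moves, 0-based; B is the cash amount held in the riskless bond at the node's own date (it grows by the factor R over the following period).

(0,0): Delta=-0.6733 Bond=73.0678
V0=9.7767

Arbitrage-free pricing uses the up-move probability p* = (R−d)/(u−d) = 0.7595, discounting each step at R = 1.23.
Terminal payoffs: V(1,0)=50.0000, V(1,1)=0.0000
(0,0): S=94.0000. Δ = (V_up−V_dn)/(S_up−S_dn) = (0.0000−50.0000)/(133.4800−59.2200) = -0.6733. V = [p*·0.0000 + (1−p*)·50.0000]/1.23 = 9.7767. B = V − Δ·S = 73.0678.
Verification: the root portfolio costs Δ(0,0)·S0 + B(0,0) = 9.7767, matching V0.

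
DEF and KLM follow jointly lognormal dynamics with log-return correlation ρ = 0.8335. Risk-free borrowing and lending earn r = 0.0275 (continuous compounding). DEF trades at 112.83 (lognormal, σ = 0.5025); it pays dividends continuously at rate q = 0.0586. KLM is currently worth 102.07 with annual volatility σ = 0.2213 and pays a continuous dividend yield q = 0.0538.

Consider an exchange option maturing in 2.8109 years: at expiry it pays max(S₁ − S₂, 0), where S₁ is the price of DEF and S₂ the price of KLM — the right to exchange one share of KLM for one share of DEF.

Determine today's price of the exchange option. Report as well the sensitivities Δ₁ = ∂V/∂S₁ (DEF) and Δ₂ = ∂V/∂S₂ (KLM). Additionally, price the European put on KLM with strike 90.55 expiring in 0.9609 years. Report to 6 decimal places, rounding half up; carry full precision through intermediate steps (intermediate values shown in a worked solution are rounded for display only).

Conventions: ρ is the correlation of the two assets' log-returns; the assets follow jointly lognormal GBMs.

σ_eff = √(σ₁² + σ₂² − 2ρσ₁σ₂) = √(0.5025² + 0.2213² − 2·0.8335·0.5025·0.2213) = 0.340741
d₁ = (ln(S₁/S₂) + (q₂ − q₁ + σ_eff²/2)T) / (σ_eff√T) = (ln(112.83/102.07) + (0.0538 − 0.0586 + 0.058052)·2.8109) / 0.571277 = 0.437458
d₂ = d₁ − σ_eff√T = 0.437458 − 0.571277 = -0.133819
N(d₁) = 0.669110,  N(d₂) = 0.446773
V = S₁·e^{−q₁T}·N(d₁) − S₂·e^{−q₂T}·N(d₂) = 64.030360 − 39.202002 = 24.828358
Δ₁ = e^{−q₁T}·N(d₁) = 0.567494;  Δ₂ = −e^{−q₂T}·N(d₂) = -0.384070
[vanilla: KLM put K=90.55]
σ√T = 0.2213·√0.9609 = 0.216930
d₁ = (ln(S/K) + (r−q+σ²/2)T) / (σ√T) = (ln(102.07/90.55) + (0.0275−0.0538+0.2213²/2)·0.9609) / 0.216930 = (0.119757 − 0.001742) / 0.216930 = 0.544020
d₂ = d₁ − σ√T = 0.544020 − 0.216930 = 0.327089
e^{−rT} = 0.973921
e^{−qT} = 0.949617
N(−d₁) = 0.293214,  N(−d₂) = 0.371800
price = K·e^{−rT}·N(−d₂) − S·e^{−qT}·N(−d₁) = 32.788534 − 28.420476 = 4.368057

exchange price = 24.828358
Δ1 = 0.567494
Δ2 = -0.384070
price(KLM put K=90.55) = 4.368057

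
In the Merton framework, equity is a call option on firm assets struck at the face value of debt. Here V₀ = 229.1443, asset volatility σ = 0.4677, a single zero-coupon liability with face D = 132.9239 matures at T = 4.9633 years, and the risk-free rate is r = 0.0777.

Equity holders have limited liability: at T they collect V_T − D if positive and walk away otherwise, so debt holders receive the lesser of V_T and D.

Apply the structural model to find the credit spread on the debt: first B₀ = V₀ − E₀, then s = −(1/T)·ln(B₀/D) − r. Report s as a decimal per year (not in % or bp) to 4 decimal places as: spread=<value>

spread=0.0340

Apply the equity-as-call identities (strike 132.9239, horizon 4.9633 years):
d₁ = [ln(V₀/D) + (r + σ²/2)T] / (σ√T)
   = [ln(229.1443/132.9239) + (0.0777 + 0.5·0.4677²)·4.9633] / (0.4677·√4.9633)
   = [0.544575 + 0.928493] / 1.041964 = 1.413742
d₂ = d₁ − σ√T = 1.413742 − 1.041964 = 0.371778
N(d₁) = 0.921281,  N(d₂) = 0.644971,  e^(−rT) = 0.680010
E₀ = V₀·N(d₁) − D·e^(−rT)·N(d₂)
   = 229.1443·0.921281 − 132.9239·0.680010·0.644971 = 152.807706
B₀ = V₀ − E₀ = 229.1443 − 152.807706 = 76.336594
spread = −(1/T)·ln(B₀/D) − r = −(1/4.9633)·ln(76.336594/132.9239) − 0.0777 = 0.03404508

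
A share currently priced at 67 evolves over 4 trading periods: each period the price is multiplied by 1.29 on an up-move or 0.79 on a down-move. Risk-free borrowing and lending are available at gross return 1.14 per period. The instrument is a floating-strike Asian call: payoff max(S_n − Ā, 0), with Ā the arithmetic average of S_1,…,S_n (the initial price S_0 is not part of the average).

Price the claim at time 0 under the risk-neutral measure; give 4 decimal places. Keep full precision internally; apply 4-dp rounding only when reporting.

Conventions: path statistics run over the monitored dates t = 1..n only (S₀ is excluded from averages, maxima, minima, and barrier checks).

price = 12.5822

With p* = (R−d)/(u−d) = 0.7000, sum probability × payoff across the paths and divide by R^4.
Enumerate all 2^4 = 16 price paths (U = up ×1.29, D = down ×0.79); each path with k up-moves has probability p*^k·(1−p*)^(4−k).
DDDD: Ā=38.4687, payoff=0.0000, prob=0.008100
UDDD: Ā=62.8160, payoff=0.0000, prob=0.018900
DUDD: Ā=54.4410, payoff=0.0000, prob=0.018900
UUDD: Ā=88.8973, payoff=0.0000, prob=0.044100
DDUD: Ā=47.8248, payoff=0.0000, prob=0.018900
UDUD: Ā=78.0936, payoff=0.0000, prob=0.044100
DUUD: Ā=69.7186, payoff=0.0000, prob=0.044100
UUUD: Ā=113.8443, payoff=0.0000, prob=0.102900
DDDU: Ā=42.5979, payoff=0.0154, prob=0.018900
UDDU: Ā=69.5586, payoff=0.0252, prob=0.044100
DUDU: Ā=61.1836, payoff=8.4002, prob=0.044100
UUDU: Ā=99.9074, payoff=13.7168, prob=0.102900
DDUU: Ā=54.5674, payoff=15.0165, prob=0.044100
UDUU: Ā=89.1037, payoff=24.5206, prob=0.102900
DUUU: Ā=80.7287, payoff=32.8956, prob=0.102900
UUUU: Ā=131.8228, payoff=53.7155, prob=0.240100
Price = Σ prob·payoff / R^4 = 21.250757 / 1.688960 = 12.5822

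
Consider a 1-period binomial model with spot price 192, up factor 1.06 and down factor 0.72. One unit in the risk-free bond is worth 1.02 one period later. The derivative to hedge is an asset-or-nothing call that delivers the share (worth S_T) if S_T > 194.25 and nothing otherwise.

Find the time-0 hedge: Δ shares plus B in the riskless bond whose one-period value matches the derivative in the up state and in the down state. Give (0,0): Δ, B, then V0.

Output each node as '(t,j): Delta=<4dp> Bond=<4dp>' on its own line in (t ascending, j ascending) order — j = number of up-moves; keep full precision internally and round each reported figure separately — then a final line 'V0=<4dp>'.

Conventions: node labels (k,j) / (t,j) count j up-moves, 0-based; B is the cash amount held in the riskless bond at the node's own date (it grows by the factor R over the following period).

(0,0): Delta=3.1176 Bond=-422.5329
V0=176.0554

Under the risk-neutral measure, an up-move has probability p* = (R−d)/(u−d) = 0.8824 and values discount at R = 1.02.
At maturity the claim pays: V(1,0)=0.0000, V(1,1)=203.5200
  t=0,j=0: stock 192.0000 → up 203.5200 (V=203.5200), down 138.2400 (V=0.0000). Price 176.0554; hedge Δ=3.1176, bond B=-422.5329.
As a check, the time-0 holding Δ(0,0)·S0 + B(0,0) comes to 176.0554 — exactly V0.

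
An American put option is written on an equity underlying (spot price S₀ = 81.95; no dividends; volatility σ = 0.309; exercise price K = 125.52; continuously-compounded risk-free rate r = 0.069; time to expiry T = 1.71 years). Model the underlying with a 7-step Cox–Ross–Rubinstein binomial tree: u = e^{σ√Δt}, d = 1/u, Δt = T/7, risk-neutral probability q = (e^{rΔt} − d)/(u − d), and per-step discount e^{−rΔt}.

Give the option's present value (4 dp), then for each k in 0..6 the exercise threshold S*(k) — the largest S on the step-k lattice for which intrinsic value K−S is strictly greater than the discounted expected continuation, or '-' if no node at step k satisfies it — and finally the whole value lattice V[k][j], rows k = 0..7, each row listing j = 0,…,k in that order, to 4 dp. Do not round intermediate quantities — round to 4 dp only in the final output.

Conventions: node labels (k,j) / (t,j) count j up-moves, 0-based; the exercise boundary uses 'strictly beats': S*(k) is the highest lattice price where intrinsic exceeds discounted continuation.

params: Δt=0.24429 u=1.16500 d=0.85837 q=0.51733 e^(-rΔt)=0.98329
t_7 payoffs: 97.3843 87.3332 73.6917 55.1769 30.0480 0.0000 0.0000 0.0000
t_6: node(6,0) S=32.7782 payoff=92.7418 vs cont=90.6438 → 92.7418 [stop]  node(6,1) S=44.4877 payoff=81.0323 vs cont=78.9343 → 81.0323 [stop]  node(6,2) S=60.3802 payoff=65.1398 vs cont=63.0418 → 65.1398 [stop]  node(6,3) S=81.9500 payoff=43.5700 vs cont=41.4720 → 43.5700 [stop]  node(6,4) S=111.2253 payoff=14.2947 vs cont=14.2609 → 14.2947 [stop]  node(6,5) S=150.9586 payoff=0.0000 vs cont=0.0000 → 0.0000 [wait]  node(6,6) S=204.8860 payoff=0.0000 vs cont=0.0000 → 0.0000 [wait]  ⇒ S*(6)=111.2253
t_5: node(5,0) S=38.1868 payoff=87.3332 vs cont=85.2352 → 87.3332 [stop]  node(5,1) S=51.8283 payoff=73.6917 vs cont=71.5937 → 73.6917 [stop]  node(5,2) S=70.3431 payoff=55.1769 vs cont=53.0789 → 55.1769 [stop]  node(5,3) S=95.4720 payoff=30.0480 vs cont=27.9500 → 30.0480 [stop]  node(5,4) S=129.5778 payoff=0.0000 vs cont=6.7843 → 6.7843 [wait]  node(5,5) S=175.8673 payoff=0.0000 vs cont=0.0000 → 0.0000 [wait]  ⇒ S*(5)=95.4720
t_4: node(4,0) S=44.4877 payoff=81.0323 vs cont=78.9343 → 81.0323 [stop]  node(4,1) S=60.3802 payoff=65.1398 vs cont=63.0418 → 65.1398 [stop]  node(4,2) S=81.9500 payoff=43.5700 vs cont=41.4720 → 43.5700 [stop]  node(4,3) S=111.2253 payoff=14.2947 vs cont=17.7120 → 17.7120 [wait]  node(4,4) S=150.9586 payoff=0.0000 vs cont=3.2199 → 3.2199 [wait]  ⇒ S*(4)=81.9500
t_3: node(3,0) S=51.8283 payoff=73.6917 vs cont=71.5937 → 73.6917 [stop]  node(3,1) S=70.3431 payoff=55.1769 vs cont=53.0789 → 55.1769 [stop]  node(3,2) S=95.4720 payoff=30.0480 vs cont=29.6882 → 30.0480 [stop]  node(3,3) S=129.5778 payoff=0.0000 vs cont=10.0441 → 10.0441 [wait]  ⇒ S*(3)=95.4720
t_2: node(2,0) S=60.3802 payoff=65.1398 vs cont=63.0418 → 65.1398 [stop]  node(2,1) S=81.9500 payoff=43.5700 vs cont=41.4720 → 43.5700 [stop]  node(2,2) S=111.2253 payoff=14.2947 vs cont=19.3701 → 19.3701 [wait]  ⇒ S*(2)=81.9500
t_1: node(1,0) S=70.3431 payoff=55.1769 vs cont=53.0789 → 55.1769 [stop]  node(1,1) S=95.4720 payoff=30.0480 vs cont=30.5317 → 30.5317 [wait]  ⇒ S*(1)=70.3431
t_0: node(0,0) S=81.9500 payoff=43.5700 vs cont=41.7181 → 43.5700 [stop]  ⇒ S*(0)=81.9500

price = 43.5700
boundary = 81.9500 70.3431 81.9500 95.4720 81.9500 95.4720 111.2253
tree:
43.5700
55.1769 30.5317
65.1398 43.5700 19.3701
73.6917 55.1769 30.0480 10.0441
81.0323 65.1398 43.5700 17.7120 3.2199
87.3332 73.6917 55.1769 30.0480 6.7843 0.0000
92.7418 81.0323 65.1398 43.5700 14.2947 0.0000 0.0000
97.3843 87.3332 73.6917 55.1769 30.0480 0.0000 0.0000 0.0000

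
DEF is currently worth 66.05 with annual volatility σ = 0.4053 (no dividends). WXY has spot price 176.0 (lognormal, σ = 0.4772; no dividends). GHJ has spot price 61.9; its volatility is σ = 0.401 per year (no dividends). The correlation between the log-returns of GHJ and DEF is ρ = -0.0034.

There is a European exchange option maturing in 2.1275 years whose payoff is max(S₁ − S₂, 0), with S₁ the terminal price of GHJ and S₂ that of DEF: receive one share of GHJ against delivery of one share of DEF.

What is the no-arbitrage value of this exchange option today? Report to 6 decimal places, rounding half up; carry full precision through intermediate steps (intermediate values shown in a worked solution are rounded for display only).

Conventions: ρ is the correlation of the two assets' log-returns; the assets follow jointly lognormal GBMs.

σ_eff = √(σ₁² + σ₂² − 2ρσ₁σ₂) = √(0.401² + 0.4053² − 2·-0.0034·0.401·0.4053) = 0.571117
d₁ = (ln(S₁/S₂) + (q₂ − q₁ + σ_eff²/2)T) / (σ_eff√T) = (ln(61.9/66.05) + (0.0 − 0.0 + 0.163087)·2.1275) / 0.833028 = 0.338615
d₂ = d₁ − σ_eff√T = 0.338615 − 0.833028 = -0.494413
N(d₁) = 0.632550,  N(d₂) = 0.310507
V = S₁·e^{−q₁T}·N(d₁) − S₂·e^{−q₂T}·N(d₂) = 39.154858 − 20.509010 = 18.645848
Key observation: pricing in DEF-units makes this a unit-strike call on the ratio S₁/S₂ — the risk-free rate cancels and cannot affect the value.

exchange price = 18.645848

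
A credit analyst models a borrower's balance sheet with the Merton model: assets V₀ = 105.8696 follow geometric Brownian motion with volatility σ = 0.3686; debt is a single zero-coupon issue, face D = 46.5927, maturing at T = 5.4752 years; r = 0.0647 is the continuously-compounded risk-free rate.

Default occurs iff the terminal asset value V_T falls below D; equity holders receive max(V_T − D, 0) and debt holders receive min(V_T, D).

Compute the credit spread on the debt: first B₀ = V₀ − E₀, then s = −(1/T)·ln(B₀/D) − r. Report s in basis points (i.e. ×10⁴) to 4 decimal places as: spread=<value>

Apply the equity-as-call identities (strike 46.5927, horizon 5.4752 years):
d₁ = [ln(V₀/D) + (r + σ²/2)T] / (σ√T)
   = [ln(105.8696/46.5927) + (0.0647 + 0.5·0.3686²)·5.4752] / (0.3686·√5.4752)
   = [0.820764 + 0.726192] / 0.862492 = 1.793588
d₂ = d₁ − σ√T = 1.793588 − 0.862492 = 0.931096
N(d₁) = 0.963561,  N(d₂) = 0.824098,  e^(−rT) = 0.701703
E₀ = V₀·N(d₁) − D·e^(−rT)·N(d₂)
   = 105.8696·0.963561 − 46.5927·0.701703·0.824098 = 75.068525
B₀ = V₀ − E₀ = 105.8696 − 75.068525 = 30.801075
spread = −(1/T)·ln(B₀/D) − r = −(1/5.4752)·ln(30.801075/46.5927) − 0.0647 = 0.01089437
in basis points: 0.01089437 × 10⁴ = 108.9437 bp

spread=108.9437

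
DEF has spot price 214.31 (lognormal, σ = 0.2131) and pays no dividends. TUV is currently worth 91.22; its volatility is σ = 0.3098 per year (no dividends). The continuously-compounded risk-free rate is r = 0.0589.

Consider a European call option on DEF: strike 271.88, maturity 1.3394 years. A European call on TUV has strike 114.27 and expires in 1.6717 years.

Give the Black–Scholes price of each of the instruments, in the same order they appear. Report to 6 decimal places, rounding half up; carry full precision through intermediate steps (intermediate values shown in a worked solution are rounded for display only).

[DEF call K=271.88]
σ√T = 0.2131·√1.3394 = 0.246626
d₁ = (ln(S/K) + (r+σ²/2)T) / (σ√T) = (ln(214.31/271.88) + (0.0589+0.2131²/2)·1.3394) / 0.246626 = (-0.237937 + 0.109303) / 0.246626 = -0.521577
d₂ = d₁ − σ√T = -0.521577 − 0.246626 = -0.768203
e^{−rT} = 0.924141
N(d₁) = 0.300982,  N(d₂) = 0.221183
price = S·N(d₁) − K·e^{−rT}·N(d₂) = 64.503534 − 55.573506 = 8.930028
[TUV call K=114.27]
σ√T = 0.3098·√1.6717 = 0.400554
d₁ = (ln(S/K) + (r+σ²/2)T) / (σ√T) = (ln(91.22/114.27) + (0.0589+0.3098²/2)·1.6717) / 0.400554 = (-0.225290 + 0.178685) / 0.400554 = -0.116352
d₂ = d₁ − σ√T = -0.116352 − 0.400554 = -0.516906
e^{−rT} = 0.906229
N(d₁) = 0.453687,  N(d₂) = 0.302611
price = S·N(d₁) − K·e^{−rT}·N(d₂) = 41.385310 − 31.336827 = 10.048482

price(DEF call K=271.88) = 8.930028
price(TUV call K=114.27) = 10.048482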